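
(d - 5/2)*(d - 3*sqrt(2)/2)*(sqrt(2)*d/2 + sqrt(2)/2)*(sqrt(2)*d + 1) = d^4 - 3*d^3/2 - sqrt(2)*d^3 - 4*d^2 + 3*sqrt(2)*d^2/2 + 9*d/4 + 5*sqrt(2)*d/2 + 15/4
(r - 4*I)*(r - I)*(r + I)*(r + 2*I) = r^4 - 2*I*r^3 + 9*r^2 - 2*I*r + 8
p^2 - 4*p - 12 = (p - 6)*(p + 2)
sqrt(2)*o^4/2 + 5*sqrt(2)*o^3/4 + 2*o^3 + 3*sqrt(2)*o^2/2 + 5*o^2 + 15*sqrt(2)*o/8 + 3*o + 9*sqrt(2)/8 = (o + 3/2)*(o + sqrt(2)/2)*(o + 3*sqrt(2)/2)*(sqrt(2)*o/2 + sqrt(2)/2)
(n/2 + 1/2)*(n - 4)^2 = n^3/2 - 7*n^2/2 + 4*n + 8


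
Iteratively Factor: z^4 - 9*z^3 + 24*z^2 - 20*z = (z - 5)*(z^3 - 4*z^2 + 4*z) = (z - 5)*(z - 2)*(z^2 - 2*z) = (z - 5)*(z - 2)^2*(z)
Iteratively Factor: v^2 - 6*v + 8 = (v - 4)*(v - 2)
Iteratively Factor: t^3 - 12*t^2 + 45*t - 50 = (t - 5)*(t^2 - 7*t + 10) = (t - 5)^2*(t - 2)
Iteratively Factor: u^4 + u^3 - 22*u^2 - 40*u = (u)*(u^3 + u^2 - 22*u - 40) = u*(u - 5)*(u^2 + 6*u + 8) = u*(u - 5)*(u + 4)*(u + 2)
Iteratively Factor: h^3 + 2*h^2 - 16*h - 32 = (h + 4)*(h^2 - 2*h - 8) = (h + 2)*(h + 4)*(h - 4)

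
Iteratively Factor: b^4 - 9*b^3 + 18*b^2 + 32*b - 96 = (b + 2)*(b^3 - 11*b^2 + 40*b - 48) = (b - 4)*(b + 2)*(b^2 - 7*b + 12) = (b - 4)^2*(b + 2)*(b - 3)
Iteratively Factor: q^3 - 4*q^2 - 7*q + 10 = (q + 2)*(q^2 - 6*q + 5) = (q - 1)*(q + 2)*(q - 5)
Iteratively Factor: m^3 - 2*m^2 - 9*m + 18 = (m - 3)*(m^2 + m - 6) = (m - 3)*(m + 3)*(m - 2)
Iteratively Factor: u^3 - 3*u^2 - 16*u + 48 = (u + 4)*(u^2 - 7*u + 12) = (u - 3)*(u + 4)*(u - 4)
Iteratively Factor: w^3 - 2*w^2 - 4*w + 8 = (w - 2)*(w^2 - 4) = (w - 2)^2*(w + 2)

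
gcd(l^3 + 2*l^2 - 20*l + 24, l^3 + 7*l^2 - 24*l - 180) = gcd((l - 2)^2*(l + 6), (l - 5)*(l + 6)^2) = l + 6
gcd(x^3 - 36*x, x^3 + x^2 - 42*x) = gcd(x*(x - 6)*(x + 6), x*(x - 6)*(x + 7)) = x^2 - 6*x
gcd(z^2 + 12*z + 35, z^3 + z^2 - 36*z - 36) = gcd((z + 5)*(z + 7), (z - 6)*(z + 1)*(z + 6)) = 1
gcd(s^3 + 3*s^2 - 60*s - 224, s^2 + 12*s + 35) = s + 7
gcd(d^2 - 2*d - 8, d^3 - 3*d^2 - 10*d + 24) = d - 4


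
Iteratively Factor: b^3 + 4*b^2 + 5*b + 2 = (b + 2)*(b^2 + 2*b + 1) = (b + 1)*(b + 2)*(b + 1)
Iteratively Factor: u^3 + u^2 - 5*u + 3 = (u - 1)*(u^2 + 2*u - 3) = (u - 1)*(u + 3)*(u - 1)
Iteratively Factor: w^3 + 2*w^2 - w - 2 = (w + 1)*(w^2 + w - 2) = (w + 1)*(w + 2)*(w - 1)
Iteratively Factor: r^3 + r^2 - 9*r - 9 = (r - 3)*(r^2 + 4*r + 3) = (r - 3)*(r + 1)*(r + 3)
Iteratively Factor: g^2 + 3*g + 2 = (g + 2)*(g + 1)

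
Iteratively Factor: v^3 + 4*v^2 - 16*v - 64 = (v + 4)*(v^2 - 16) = (v + 4)^2*(v - 4)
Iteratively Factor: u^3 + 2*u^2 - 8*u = (u - 2)*(u^2 + 4*u) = u*(u - 2)*(u + 4)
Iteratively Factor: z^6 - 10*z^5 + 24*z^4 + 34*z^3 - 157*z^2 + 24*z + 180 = (z + 1)*(z^5 - 11*z^4 + 35*z^3 - z^2 - 156*z + 180) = (z - 3)*(z + 1)*(z^4 - 8*z^3 + 11*z^2 + 32*z - 60) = (z - 3)^2*(z + 1)*(z^3 - 5*z^2 - 4*z + 20) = (z - 3)^2*(z - 2)*(z + 1)*(z^2 - 3*z - 10) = (z - 5)*(z - 3)^2*(z - 2)*(z + 1)*(z + 2)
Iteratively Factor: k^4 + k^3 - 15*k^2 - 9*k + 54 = (k + 3)*(k^3 - 2*k^2 - 9*k + 18) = (k + 3)^2*(k^2 - 5*k + 6) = (k - 3)*(k + 3)^2*(k - 2)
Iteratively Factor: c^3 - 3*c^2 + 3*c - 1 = (c - 1)*(c^2 - 2*c + 1) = (c - 1)^2*(c - 1)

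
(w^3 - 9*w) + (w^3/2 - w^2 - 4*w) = 3*w^3/2 - w^2 - 13*w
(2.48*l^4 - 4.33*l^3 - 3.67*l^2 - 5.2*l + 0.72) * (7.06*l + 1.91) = 17.5088*l^5 - 25.833*l^4 - 34.1805*l^3 - 43.7217*l^2 - 4.8488*l + 1.3752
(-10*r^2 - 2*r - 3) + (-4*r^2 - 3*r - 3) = -14*r^2 - 5*r - 6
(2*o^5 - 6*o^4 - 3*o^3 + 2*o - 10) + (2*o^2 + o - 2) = 2*o^5 - 6*o^4 - 3*o^3 + 2*o^2 + 3*o - 12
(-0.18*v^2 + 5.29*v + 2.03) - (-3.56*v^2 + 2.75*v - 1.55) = 3.38*v^2 + 2.54*v + 3.58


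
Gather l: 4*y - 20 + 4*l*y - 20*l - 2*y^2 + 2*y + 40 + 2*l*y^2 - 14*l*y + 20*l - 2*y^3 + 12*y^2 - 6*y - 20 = l*(2*y^2 - 10*y) - 2*y^3 + 10*y^2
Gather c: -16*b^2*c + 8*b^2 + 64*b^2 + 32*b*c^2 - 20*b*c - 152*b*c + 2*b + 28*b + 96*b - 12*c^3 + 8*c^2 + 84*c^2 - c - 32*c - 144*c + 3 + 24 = 72*b^2 + 126*b - 12*c^3 + c^2*(32*b + 92) + c*(-16*b^2 - 172*b - 177) + 27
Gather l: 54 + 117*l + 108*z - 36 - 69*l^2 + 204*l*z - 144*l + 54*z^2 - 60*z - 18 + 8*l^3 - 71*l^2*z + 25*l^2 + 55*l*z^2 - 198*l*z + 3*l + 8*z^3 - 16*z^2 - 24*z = 8*l^3 + l^2*(-71*z - 44) + l*(55*z^2 + 6*z - 24) + 8*z^3 + 38*z^2 + 24*z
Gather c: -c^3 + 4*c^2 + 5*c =-c^3 + 4*c^2 + 5*c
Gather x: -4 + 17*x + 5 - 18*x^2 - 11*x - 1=-18*x^2 + 6*x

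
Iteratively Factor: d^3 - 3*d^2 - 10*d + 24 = (d - 4)*(d^2 + d - 6) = (d - 4)*(d + 3)*(d - 2)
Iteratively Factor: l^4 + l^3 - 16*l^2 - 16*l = (l + 1)*(l^3 - 16*l) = (l - 4)*(l + 1)*(l^2 + 4*l) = (l - 4)*(l + 1)*(l + 4)*(l)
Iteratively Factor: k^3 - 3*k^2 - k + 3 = (k - 3)*(k^2 - 1) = (k - 3)*(k - 1)*(k + 1)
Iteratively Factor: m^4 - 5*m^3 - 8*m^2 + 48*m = (m)*(m^3 - 5*m^2 - 8*m + 48) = m*(m - 4)*(m^2 - m - 12) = m*(m - 4)*(m + 3)*(m - 4)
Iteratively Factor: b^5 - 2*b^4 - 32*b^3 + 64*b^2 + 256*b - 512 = (b - 4)*(b^4 + 2*b^3 - 24*b^2 - 32*b + 128) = (b - 4)*(b + 4)*(b^3 - 2*b^2 - 16*b + 32) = (b - 4)^2*(b + 4)*(b^2 + 2*b - 8) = (b - 4)^2*(b - 2)*(b + 4)*(b + 4)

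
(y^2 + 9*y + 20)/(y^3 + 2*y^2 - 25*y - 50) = (y + 4)/(y^2 - 3*y - 10)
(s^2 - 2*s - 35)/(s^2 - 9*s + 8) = (s^2 - 2*s - 35)/(s^2 - 9*s + 8)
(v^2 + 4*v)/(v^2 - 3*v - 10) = v*(v + 4)/(v^2 - 3*v - 10)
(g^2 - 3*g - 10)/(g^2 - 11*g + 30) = (g + 2)/(g - 6)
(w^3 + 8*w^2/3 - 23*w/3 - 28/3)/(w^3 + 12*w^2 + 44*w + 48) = (3*w^2 - 4*w - 7)/(3*(w^2 + 8*w + 12))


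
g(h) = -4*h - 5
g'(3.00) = -4.00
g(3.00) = -17.00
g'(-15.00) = -4.00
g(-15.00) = 55.00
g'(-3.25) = -4.00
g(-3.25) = 8.00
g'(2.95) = -4.00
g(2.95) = -16.80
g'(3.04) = -4.00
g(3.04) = -17.16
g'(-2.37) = -4.00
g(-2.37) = 4.48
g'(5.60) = -4.00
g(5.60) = -27.40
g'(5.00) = -4.00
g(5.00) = -25.00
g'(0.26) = -4.00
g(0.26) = -6.04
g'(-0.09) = -4.00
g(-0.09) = -4.64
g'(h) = -4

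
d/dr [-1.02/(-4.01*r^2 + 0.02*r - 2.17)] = (0.0204 - 8.1804*r)/(4.01*r^2 - 0.02*r + 2.17)^2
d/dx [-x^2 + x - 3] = 1 - 2*x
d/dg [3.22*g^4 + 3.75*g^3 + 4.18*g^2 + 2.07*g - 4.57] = 12.88*g^3 + 11.25*g^2 + 8.36*g + 2.07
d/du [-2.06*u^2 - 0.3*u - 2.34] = -4.12*u - 0.3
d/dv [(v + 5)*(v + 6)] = 2*v + 11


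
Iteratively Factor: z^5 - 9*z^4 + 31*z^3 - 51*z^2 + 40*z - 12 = (z - 3)*(z^4 - 6*z^3 + 13*z^2 - 12*z + 4) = (z - 3)*(z - 2)*(z^3 - 4*z^2 + 5*z - 2) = (z - 3)*(z - 2)^2*(z^2 - 2*z + 1) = (z - 3)*(z - 2)^2*(z - 1)*(z - 1)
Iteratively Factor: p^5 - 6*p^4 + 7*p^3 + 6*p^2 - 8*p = (p - 2)*(p^4 - 4*p^3 - p^2 + 4*p) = (p - 4)*(p - 2)*(p^3 - p) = p*(p - 4)*(p - 2)*(p^2 - 1) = p*(p - 4)*(p - 2)*(p - 1)*(p + 1)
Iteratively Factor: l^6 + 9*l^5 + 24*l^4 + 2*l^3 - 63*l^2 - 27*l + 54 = (l - 1)*(l^5 + 10*l^4 + 34*l^3 + 36*l^2 - 27*l - 54) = (l - 1)*(l + 3)*(l^4 + 7*l^3 + 13*l^2 - 3*l - 18) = (l - 1)*(l + 3)^2*(l^3 + 4*l^2 + l - 6) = (l - 1)*(l + 3)^3*(l^2 + l - 2) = (l - 1)*(l + 2)*(l + 3)^3*(l - 1)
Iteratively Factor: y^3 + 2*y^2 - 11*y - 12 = (y - 3)*(y^2 + 5*y + 4) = (y - 3)*(y + 4)*(y + 1)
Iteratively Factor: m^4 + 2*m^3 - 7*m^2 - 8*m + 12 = (m - 1)*(m^3 + 3*m^2 - 4*m - 12) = (m - 1)*(m + 3)*(m^2 - 4) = (m - 1)*(m + 2)*(m + 3)*(m - 2)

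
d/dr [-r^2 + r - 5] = 1 - 2*r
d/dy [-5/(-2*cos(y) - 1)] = 10*sin(y)/(2*cos(y) + 1)^2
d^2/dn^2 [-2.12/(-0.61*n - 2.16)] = 1.577704/(0.61*n + 2.16)^3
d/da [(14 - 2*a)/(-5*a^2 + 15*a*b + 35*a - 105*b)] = -2/(5*a^2 - 30*a*b + 45*b^2)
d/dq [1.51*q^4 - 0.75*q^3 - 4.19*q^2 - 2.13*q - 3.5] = 6.04*q^3 - 2.25*q^2 - 8.38*q - 2.13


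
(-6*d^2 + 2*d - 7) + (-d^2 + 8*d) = -7*d^2 + 10*d - 7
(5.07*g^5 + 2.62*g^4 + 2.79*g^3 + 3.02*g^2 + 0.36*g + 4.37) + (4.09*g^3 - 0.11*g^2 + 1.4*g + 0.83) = 5.07*g^5 + 2.62*g^4 + 6.88*g^3 + 2.91*g^2 + 1.76*g + 5.2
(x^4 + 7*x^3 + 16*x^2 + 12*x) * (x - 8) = x^5 - x^4 - 40*x^3 - 116*x^2 - 96*x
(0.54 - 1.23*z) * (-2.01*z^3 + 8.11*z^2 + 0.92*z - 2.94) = 2.4723*z^4 - 11.0607*z^3 + 3.2478*z^2 + 4.113*z - 1.5876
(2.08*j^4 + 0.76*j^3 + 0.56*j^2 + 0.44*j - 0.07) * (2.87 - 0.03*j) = -0.0624*j^5 + 5.9468*j^4 + 2.1644*j^3 + 1.594*j^2 + 1.2649*j - 0.2009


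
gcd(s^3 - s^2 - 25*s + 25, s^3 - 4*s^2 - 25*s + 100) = s^2 - 25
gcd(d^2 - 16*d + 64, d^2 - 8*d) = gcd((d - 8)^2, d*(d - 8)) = d - 8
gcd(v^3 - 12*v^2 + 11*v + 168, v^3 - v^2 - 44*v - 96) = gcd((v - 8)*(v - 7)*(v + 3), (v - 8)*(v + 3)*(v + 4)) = v^2 - 5*v - 24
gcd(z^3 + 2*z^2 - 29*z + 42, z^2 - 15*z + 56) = 1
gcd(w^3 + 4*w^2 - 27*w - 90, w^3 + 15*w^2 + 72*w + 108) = w^2 + 9*w + 18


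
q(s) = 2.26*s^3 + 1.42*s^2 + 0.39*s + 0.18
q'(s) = 6.78*s^2 + 2.84*s + 0.39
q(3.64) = 129.41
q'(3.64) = 100.56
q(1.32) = 8.37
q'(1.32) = 15.95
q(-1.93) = -11.53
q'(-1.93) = 20.16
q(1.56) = 12.82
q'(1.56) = 21.32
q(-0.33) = 0.12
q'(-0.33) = 0.19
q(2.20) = 31.98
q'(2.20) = 39.45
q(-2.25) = -19.25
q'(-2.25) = 28.32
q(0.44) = 0.82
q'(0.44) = 2.95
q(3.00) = 75.15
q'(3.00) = 69.93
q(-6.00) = -439.20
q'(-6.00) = 227.43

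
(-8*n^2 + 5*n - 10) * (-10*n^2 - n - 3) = 80*n^4 - 42*n^3 + 119*n^2 - 5*n + 30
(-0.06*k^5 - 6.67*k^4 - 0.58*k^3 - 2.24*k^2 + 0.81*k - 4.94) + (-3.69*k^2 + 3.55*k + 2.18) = -0.06*k^5 - 6.67*k^4 - 0.58*k^3 - 5.93*k^2 + 4.36*k - 2.76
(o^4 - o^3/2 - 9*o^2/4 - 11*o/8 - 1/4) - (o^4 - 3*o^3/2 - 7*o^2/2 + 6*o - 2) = o^3 + 5*o^2/4 - 59*o/8 + 7/4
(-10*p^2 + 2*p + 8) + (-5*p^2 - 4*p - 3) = -15*p^2 - 2*p + 5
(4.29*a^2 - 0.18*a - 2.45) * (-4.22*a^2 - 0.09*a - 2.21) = -18.1038*a^4 + 0.3735*a^3 + 0.8743*a^2 + 0.6183*a + 5.4145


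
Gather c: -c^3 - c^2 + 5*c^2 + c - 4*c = -c^3 + 4*c^2 - 3*c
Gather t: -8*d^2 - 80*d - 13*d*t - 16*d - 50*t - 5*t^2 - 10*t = -8*d^2 - 96*d - 5*t^2 + t*(-13*d - 60)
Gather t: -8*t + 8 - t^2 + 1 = -t^2 - 8*t + 9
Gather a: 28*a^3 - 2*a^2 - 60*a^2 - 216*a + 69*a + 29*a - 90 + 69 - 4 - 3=28*a^3 - 62*a^2 - 118*a - 28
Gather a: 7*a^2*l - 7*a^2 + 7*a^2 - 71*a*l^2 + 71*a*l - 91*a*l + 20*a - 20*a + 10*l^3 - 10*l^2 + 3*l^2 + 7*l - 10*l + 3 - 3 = 7*a^2*l + a*(-71*l^2 - 20*l) + 10*l^3 - 7*l^2 - 3*l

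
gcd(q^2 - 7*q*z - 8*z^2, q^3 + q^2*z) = q + z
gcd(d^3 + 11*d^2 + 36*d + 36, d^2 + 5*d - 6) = d + 6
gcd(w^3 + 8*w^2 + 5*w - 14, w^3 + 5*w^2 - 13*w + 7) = w^2 + 6*w - 7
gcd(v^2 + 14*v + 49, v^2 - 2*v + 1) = 1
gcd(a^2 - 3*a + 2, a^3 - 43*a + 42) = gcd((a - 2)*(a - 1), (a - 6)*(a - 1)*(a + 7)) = a - 1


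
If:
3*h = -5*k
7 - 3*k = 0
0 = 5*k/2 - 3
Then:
No Solution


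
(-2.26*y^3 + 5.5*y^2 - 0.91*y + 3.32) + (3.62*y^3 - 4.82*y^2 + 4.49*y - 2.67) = 1.36*y^3 + 0.68*y^2 + 3.58*y + 0.65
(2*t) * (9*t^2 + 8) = 18*t^3 + 16*t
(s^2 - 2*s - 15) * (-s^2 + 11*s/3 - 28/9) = -s^4 + 17*s^3/3 + 41*s^2/9 - 439*s/9 + 140/3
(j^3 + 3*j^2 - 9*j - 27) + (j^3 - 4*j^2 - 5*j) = 2*j^3 - j^2 - 14*j - 27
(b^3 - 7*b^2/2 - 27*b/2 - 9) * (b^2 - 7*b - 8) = b^5 - 21*b^4/2 + 3*b^3 + 227*b^2/2 + 171*b + 72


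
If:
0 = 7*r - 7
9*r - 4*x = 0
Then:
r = 1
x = 9/4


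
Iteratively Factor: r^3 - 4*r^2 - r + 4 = (r - 4)*(r^2 - 1) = (r - 4)*(r + 1)*(r - 1)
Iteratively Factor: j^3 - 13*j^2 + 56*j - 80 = (j - 4)*(j^2 - 9*j + 20) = (j - 4)^2*(j - 5)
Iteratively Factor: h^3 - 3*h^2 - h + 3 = (h - 1)*(h^2 - 2*h - 3) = (h - 1)*(h + 1)*(h - 3)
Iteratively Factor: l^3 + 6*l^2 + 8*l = (l)*(l^2 + 6*l + 8) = l*(l + 2)*(l + 4)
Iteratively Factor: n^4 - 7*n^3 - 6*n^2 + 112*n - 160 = (n - 2)*(n^3 - 5*n^2 - 16*n + 80) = (n - 2)*(n + 4)*(n^2 - 9*n + 20) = (n - 5)*(n - 2)*(n + 4)*(n - 4)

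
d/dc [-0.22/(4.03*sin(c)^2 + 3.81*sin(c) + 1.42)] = (1.7732*sin(c) + 0.8382)*cos(c)/(4.03*sin(c)^2 + 3.81*sin(c) + 1.42)^2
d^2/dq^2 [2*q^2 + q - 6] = 4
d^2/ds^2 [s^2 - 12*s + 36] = 2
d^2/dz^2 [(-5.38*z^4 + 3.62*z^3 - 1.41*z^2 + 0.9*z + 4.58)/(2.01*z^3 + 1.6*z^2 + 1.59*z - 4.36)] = (-5.6843418860808e-14*z^8 - 2.8421709430404e-14*z^7 - 27.8346380000002*z^6 - 412.607736*z^5 + 790.716606*z^4 + 734.255152*z^3 - 1184.029452*z^2 + 761.29176*z + 45.928804)/(8.120601*z^9 + 19.39248*z^8 + 34.708077*z^7 - 18.067868*z^6 - 56.674917*z^5 - 104.954664*z^4 + 52.096527*z^3 + 58.178532*z^2 + 90.675792*z - 82.881856)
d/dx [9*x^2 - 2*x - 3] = 18*x - 2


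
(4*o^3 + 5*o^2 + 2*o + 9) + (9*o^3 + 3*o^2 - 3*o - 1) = 13*o^3 + 8*o^2 - o + 8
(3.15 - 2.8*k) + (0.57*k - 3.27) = -2.23*k - 0.12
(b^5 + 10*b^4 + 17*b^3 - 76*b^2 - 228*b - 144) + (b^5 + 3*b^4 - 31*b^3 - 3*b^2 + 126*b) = 2*b^5 + 13*b^4 - 14*b^3 - 79*b^2 - 102*b - 144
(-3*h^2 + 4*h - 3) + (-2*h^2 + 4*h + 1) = -5*h^2 + 8*h - 2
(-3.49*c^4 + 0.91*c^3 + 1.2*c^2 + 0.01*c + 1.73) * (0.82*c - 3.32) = -2.8618*c^5 + 12.333*c^4 - 2.0372*c^3 - 3.9758*c^2 + 1.3854*c - 5.7436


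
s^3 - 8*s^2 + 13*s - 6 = (s - 6)*(s - 1)^2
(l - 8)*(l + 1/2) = l^2 - 15*l/2 - 4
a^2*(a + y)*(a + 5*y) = a^4 + 6*a^3*y + 5*a^2*y^2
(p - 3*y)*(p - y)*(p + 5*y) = p^3 + p^2*y - 17*p*y^2 + 15*y^3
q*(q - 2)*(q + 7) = q^3 + 5*q^2 - 14*q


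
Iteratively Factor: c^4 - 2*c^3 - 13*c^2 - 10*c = (c + 1)*(c^3 - 3*c^2 - 10*c) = c*(c + 1)*(c^2 - 3*c - 10) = c*(c - 5)*(c + 1)*(c + 2)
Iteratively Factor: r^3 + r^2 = (r + 1)*(r^2) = r*(r + 1)*(r)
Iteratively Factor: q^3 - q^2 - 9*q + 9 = (q - 3)*(q^2 + 2*q - 3) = (q - 3)*(q + 3)*(q - 1)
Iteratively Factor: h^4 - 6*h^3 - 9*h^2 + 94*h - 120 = (h - 3)*(h^3 - 3*h^2 - 18*h + 40) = (h - 5)*(h - 3)*(h^2 + 2*h - 8) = (h - 5)*(h - 3)*(h + 4)*(h - 2)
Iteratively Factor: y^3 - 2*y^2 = (y)*(y^2 - 2*y) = y*(y - 2)*(y)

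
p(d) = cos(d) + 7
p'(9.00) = -0.41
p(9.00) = 6.09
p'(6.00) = 0.28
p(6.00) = 7.96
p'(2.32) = -0.73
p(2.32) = 6.32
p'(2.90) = -0.24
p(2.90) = 6.03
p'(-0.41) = 0.40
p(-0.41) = 7.92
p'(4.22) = 0.88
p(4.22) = 6.53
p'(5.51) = 0.70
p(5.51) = 7.72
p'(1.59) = -1.00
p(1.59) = 6.98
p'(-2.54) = 0.57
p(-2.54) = 6.18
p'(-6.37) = 0.09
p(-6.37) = 8.00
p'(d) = -sin(d)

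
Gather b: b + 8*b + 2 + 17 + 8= 9*b + 27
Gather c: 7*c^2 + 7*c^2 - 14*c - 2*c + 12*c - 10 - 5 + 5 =14*c^2 - 4*c - 10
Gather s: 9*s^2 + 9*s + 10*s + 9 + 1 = 9*s^2 + 19*s + 10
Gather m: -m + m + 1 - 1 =0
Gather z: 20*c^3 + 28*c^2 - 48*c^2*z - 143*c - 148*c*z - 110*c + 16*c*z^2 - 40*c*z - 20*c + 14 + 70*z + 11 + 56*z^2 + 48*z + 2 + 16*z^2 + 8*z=20*c^3 + 28*c^2 - 273*c + z^2*(16*c + 72) + z*(-48*c^2 - 188*c + 126) + 27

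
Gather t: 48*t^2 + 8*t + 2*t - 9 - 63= 48*t^2 + 10*t - 72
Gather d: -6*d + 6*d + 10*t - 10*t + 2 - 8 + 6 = 0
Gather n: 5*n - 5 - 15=5*n - 20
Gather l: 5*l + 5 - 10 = 5*l - 5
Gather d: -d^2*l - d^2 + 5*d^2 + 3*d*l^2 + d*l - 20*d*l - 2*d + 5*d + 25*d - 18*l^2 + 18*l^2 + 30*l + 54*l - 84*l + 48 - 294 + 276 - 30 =d^2*(4 - l) + d*(3*l^2 - 19*l + 28)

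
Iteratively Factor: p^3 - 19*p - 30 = (p + 3)*(p^2 - 3*p - 10) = (p - 5)*(p + 3)*(p + 2)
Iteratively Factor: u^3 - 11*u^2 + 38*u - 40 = (u - 2)*(u^2 - 9*u + 20) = (u - 5)*(u - 2)*(u - 4)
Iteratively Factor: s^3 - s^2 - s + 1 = (s - 1)*(s^2 - 1) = (s - 1)^2*(s + 1)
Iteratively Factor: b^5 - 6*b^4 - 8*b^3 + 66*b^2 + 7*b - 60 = (b - 1)*(b^4 - 5*b^3 - 13*b^2 + 53*b + 60) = (b - 4)*(b - 1)*(b^3 - b^2 - 17*b - 15) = (b - 4)*(b - 1)*(b + 1)*(b^2 - 2*b - 15) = (b - 5)*(b - 4)*(b - 1)*(b + 1)*(b + 3)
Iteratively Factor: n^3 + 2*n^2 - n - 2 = (n + 2)*(n^2 - 1) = (n + 1)*(n + 2)*(n - 1)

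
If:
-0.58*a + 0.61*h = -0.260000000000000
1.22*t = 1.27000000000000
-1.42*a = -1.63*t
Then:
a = 1.19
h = 0.71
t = 1.04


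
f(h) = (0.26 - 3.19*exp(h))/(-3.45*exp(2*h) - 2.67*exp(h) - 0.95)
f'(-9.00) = 0.00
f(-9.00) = -0.27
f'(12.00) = 0.00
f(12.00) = 0.00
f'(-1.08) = 0.20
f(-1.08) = 0.37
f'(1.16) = -0.16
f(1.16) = 0.22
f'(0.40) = -0.17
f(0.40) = 0.36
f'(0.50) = -0.18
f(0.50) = 0.34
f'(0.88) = -0.18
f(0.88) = 0.27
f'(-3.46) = 0.11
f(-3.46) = -0.15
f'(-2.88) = 0.17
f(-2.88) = -0.07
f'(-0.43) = 0.01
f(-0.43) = 0.44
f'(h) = (0.26 - 3.19*exp(h))*(6.9*exp(2*h) + 2.67*exp(h))/(-3.45*exp(2*h) - 2.67*exp(h) - 0.95)^2 - 3.19*exp(h)/(-3.45*exp(2*h) - 2.67*exp(h) - 0.95) = (-11.0055*exp(2*h) + 1.794*exp(h) + 3.7247)*exp(h)/(11.9025*exp(4*h) + 18.423*exp(3*h) + 13.6839*exp(2*h) + 5.073*exp(h) + 0.9025)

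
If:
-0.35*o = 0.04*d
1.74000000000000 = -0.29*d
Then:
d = -6.00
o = 0.69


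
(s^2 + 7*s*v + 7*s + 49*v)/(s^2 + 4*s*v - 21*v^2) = (s + 7)/(s - 3*v)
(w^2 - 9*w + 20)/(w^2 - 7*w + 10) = (w - 4)/(w - 2)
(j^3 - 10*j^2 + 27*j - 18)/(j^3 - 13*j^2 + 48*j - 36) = (j - 3)/(j - 6)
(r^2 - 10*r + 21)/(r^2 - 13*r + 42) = (r - 3)/(r - 6)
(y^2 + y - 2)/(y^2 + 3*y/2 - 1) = 2*(y - 1)/(2*y - 1)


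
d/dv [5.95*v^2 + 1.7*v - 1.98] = 11.9*v + 1.7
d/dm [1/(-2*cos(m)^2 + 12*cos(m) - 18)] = -sin(m)/(cos(m) - 3)^3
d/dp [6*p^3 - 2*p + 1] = 18*p^2 - 2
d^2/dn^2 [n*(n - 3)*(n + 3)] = 6*n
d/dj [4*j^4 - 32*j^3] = 16*j^2*(j - 6)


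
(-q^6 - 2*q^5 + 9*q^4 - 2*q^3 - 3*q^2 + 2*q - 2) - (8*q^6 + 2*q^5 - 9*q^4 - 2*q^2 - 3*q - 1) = -9*q^6 - 4*q^5 + 18*q^4 - 2*q^3 - q^2 + 5*q - 1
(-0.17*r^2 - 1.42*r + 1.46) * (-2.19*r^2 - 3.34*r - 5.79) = 0.3723*r^4 + 3.6776*r^3 + 2.5297*r^2 + 3.3454*r - 8.4534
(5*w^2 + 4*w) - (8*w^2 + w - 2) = -3*w^2 + 3*w + 2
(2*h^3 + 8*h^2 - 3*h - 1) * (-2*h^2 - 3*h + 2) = -4*h^5 - 22*h^4 - 14*h^3 + 27*h^2 - 3*h - 2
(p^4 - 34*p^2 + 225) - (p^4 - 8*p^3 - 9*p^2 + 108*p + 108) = 8*p^3 - 25*p^2 - 108*p + 117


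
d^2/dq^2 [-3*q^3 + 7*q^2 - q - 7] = 14 - 18*q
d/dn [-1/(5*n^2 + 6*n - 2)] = 2*(5*n + 3)/(5*n^2 + 6*n - 2)^2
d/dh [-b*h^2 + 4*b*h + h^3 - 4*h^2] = -2*b*h + 4*b + 3*h^2 - 8*h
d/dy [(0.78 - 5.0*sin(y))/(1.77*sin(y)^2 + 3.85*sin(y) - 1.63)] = (8.85*sin(y)^2 - 2.7612*sin(y) + 5.147)*cos(y)/(3.1329*sin(y)^4 + 13.629*sin(y)^3 + 9.0523*sin(y)^2 - 12.551*sin(y) + 2.6569)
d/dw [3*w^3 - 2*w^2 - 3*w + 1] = 9*w^2 - 4*w - 3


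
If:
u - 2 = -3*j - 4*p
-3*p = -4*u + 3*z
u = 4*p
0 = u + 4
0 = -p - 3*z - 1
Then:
No Solution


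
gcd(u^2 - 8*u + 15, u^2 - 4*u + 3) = u - 3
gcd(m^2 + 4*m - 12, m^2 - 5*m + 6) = m - 2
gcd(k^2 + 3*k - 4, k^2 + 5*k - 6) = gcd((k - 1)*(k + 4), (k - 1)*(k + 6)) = k - 1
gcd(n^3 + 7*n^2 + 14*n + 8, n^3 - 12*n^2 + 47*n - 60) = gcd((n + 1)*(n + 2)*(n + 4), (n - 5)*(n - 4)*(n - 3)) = 1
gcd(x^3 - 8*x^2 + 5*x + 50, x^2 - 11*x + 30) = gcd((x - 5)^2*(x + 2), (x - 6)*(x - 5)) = x - 5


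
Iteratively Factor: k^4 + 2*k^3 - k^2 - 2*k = (k + 2)*(k^3 - k) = k*(k + 2)*(k^2 - 1) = k*(k - 1)*(k + 2)*(k + 1)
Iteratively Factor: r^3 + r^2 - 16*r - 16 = (r - 4)*(r^2 + 5*r + 4) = (r - 4)*(r + 4)*(r + 1)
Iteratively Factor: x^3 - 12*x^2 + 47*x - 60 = (x - 4)*(x^2 - 8*x + 15) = (x - 4)*(x - 3)*(x - 5)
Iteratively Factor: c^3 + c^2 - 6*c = (c)*(c^2 + c - 6) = c*(c - 2)*(c + 3)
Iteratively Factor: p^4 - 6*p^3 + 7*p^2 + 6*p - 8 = (p + 1)*(p^3 - 7*p^2 + 14*p - 8) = (p - 1)*(p + 1)*(p^2 - 6*p + 8) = (p - 4)*(p - 1)*(p + 1)*(p - 2)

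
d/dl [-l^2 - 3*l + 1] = -2*l - 3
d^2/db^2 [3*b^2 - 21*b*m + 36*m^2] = 6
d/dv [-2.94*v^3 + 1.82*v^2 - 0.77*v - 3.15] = -8.82*v^2 + 3.64*v - 0.77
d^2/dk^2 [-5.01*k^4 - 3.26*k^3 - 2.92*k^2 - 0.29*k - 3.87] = -60.12*k^2 - 19.56*k - 5.84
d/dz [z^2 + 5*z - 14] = 2*z + 5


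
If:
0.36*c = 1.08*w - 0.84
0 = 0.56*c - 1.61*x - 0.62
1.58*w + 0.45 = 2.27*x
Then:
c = 9.71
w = 4.01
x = 2.99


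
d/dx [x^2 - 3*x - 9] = 2*x - 3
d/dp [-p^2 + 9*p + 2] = 9 - 2*p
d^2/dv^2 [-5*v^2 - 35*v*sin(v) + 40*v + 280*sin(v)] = 35*v*sin(v) - 280*sin(v) - 70*cos(v) - 10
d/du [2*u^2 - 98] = 4*u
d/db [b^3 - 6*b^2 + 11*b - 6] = 3*b^2 - 12*b + 11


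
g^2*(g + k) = g^3 + g^2*k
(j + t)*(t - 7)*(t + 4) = j*t^2 - 3*j*t - 28*j + t^3 - 3*t^2 - 28*t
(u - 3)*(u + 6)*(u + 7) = u^3 + 10*u^2 + 3*u - 126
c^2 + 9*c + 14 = (c + 2)*(c + 7)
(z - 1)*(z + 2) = z^2 + z - 2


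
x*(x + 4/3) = x^2 + 4*x/3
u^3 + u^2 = u^2*(u + 1)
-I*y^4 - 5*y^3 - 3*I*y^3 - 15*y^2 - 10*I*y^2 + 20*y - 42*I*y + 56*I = (y + 4)*(y - 7*I)*(y + 2*I)*(-I*y + I)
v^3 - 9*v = v*(v - 3)*(v + 3)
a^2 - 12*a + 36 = (a - 6)^2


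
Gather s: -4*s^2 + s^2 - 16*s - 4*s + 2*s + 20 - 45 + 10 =-3*s^2 - 18*s - 15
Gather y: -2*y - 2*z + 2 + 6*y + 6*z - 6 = 4*y + 4*z - 4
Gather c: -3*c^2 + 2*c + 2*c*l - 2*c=-3*c^2 + 2*c*l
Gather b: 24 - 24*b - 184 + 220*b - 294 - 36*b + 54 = 160*b - 400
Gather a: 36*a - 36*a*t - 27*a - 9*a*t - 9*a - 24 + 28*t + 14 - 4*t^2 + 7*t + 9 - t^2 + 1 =-45*a*t - 5*t^2 + 35*t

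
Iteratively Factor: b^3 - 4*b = (b)*(b^2 - 4) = b*(b - 2)*(b + 2)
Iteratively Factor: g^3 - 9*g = (g + 3)*(g^2 - 3*g) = (g - 3)*(g + 3)*(g)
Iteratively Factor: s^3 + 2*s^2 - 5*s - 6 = (s + 1)*(s^2 + s - 6) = (s + 1)*(s + 3)*(s - 2)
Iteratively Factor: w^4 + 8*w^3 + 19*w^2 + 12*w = (w + 1)*(w^3 + 7*w^2 + 12*w) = w*(w + 1)*(w^2 + 7*w + 12) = w*(w + 1)*(w + 4)*(w + 3)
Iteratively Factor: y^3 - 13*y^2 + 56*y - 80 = (y - 5)*(y^2 - 8*y + 16) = (y - 5)*(y - 4)*(y - 4)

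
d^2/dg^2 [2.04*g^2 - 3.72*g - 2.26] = 4.08000000000000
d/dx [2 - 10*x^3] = -30*x^2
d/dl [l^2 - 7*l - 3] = 2*l - 7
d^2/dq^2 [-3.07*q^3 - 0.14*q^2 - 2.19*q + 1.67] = -18.42*q - 0.28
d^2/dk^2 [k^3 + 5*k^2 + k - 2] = 6*k + 10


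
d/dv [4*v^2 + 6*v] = 8*v + 6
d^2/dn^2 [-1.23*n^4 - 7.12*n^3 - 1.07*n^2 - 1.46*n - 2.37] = -14.76*n^2 - 42.72*n - 2.14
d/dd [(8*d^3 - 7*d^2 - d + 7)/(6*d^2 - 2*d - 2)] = (12*d^4 - 8*d^3 - 7*d^2 - 14*d + 4)/(9*d^4 - 6*d^3 - 5*d^2 + 2*d + 1)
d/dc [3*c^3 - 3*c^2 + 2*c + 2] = 9*c^2 - 6*c + 2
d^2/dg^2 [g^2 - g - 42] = 2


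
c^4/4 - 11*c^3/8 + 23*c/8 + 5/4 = (c/4 + 1/4)*(c - 5)*(c - 2)*(c + 1/2)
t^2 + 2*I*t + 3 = (t - I)*(t + 3*I)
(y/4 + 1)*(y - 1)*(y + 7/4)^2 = y^4/4 + 13*y^3/8 + 153*y^2/64 - 77*y/64 - 49/16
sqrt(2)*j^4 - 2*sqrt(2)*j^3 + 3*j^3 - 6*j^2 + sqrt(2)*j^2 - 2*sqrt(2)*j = j*(j - 2)*(j + sqrt(2))*(sqrt(2)*j + 1)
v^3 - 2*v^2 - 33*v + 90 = (v - 5)*(v - 3)*(v + 6)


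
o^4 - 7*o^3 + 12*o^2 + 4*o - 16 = (o - 4)*(o - 2)^2*(o + 1)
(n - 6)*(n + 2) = n^2 - 4*n - 12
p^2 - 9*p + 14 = (p - 7)*(p - 2)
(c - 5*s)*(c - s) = c^2 - 6*c*s + 5*s^2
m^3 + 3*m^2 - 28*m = m*(m - 4)*(m + 7)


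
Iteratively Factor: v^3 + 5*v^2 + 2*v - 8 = (v + 2)*(v^2 + 3*v - 4) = (v + 2)*(v + 4)*(v - 1)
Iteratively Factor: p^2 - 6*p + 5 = (p - 1)*(p - 5)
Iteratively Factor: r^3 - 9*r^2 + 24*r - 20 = (r - 5)*(r^2 - 4*r + 4) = (r - 5)*(r - 2)*(r - 2)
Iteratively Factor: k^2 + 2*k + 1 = (k + 1)*(k + 1)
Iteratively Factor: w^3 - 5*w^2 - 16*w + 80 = (w - 4)*(w^2 - w - 20) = (w - 4)*(w + 4)*(w - 5)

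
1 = 1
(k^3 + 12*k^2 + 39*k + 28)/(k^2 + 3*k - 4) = (k^2 + 8*k + 7)/(k - 1)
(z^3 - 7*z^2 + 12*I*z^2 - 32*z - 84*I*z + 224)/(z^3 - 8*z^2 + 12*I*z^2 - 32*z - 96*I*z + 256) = (z - 7)/(z - 8)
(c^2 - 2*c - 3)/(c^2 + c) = (c - 3)/c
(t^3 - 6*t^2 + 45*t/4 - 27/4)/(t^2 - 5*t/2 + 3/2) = (2*t^2 - 9*t + 9)/(2*(t - 1))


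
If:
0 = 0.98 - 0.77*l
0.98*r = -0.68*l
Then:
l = 1.27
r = -0.88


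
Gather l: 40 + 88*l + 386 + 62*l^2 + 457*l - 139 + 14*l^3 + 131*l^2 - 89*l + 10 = 14*l^3 + 193*l^2 + 456*l + 297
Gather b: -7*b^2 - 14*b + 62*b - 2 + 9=-7*b^2 + 48*b + 7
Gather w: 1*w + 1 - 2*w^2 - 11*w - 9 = -2*w^2 - 10*w - 8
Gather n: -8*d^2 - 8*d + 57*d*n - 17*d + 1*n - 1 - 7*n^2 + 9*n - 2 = -8*d^2 - 25*d - 7*n^2 + n*(57*d + 10) - 3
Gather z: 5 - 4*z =5 - 4*z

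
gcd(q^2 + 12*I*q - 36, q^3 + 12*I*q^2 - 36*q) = q^2 + 12*I*q - 36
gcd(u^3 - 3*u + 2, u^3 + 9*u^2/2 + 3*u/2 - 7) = u^2 + u - 2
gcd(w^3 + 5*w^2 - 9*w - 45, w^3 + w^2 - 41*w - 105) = w^2 + 8*w + 15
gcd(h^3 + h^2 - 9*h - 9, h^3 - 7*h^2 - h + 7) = h + 1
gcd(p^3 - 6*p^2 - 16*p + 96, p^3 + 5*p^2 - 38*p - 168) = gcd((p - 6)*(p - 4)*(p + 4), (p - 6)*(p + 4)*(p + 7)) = p^2 - 2*p - 24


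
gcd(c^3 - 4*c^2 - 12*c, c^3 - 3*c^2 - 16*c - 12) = c^2 - 4*c - 12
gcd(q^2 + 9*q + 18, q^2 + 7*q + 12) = q + 3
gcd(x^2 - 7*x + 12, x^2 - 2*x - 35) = 1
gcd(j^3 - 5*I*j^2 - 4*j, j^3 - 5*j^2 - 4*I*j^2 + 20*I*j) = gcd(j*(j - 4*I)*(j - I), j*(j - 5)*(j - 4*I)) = j^2 - 4*I*j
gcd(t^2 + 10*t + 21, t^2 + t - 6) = t + 3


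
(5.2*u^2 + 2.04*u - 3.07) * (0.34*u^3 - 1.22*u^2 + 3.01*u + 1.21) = 1.768*u^5 - 5.6504*u^4 + 12.1194*u^3 + 16.1778*u^2 - 6.7723*u - 3.7147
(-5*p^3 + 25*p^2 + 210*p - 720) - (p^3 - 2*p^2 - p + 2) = -6*p^3 + 27*p^2 + 211*p - 722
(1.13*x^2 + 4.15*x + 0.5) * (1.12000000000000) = 1.2656*x^2 + 4.648*x + 0.56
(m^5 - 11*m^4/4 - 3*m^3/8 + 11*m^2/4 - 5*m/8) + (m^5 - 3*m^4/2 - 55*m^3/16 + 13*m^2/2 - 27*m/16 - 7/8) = 2*m^5 - 17*m^4/4 - 61*m^3/16 + 37*m^2/4 - 37*m/16 - 7/8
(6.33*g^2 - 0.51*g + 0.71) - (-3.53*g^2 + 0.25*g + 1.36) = 9.86*g^2 - 0.76*g - 0.65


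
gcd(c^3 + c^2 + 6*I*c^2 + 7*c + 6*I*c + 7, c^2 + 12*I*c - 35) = c + 7*I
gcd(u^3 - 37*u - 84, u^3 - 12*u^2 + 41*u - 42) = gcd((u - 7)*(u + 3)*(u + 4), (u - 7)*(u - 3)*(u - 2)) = u - 7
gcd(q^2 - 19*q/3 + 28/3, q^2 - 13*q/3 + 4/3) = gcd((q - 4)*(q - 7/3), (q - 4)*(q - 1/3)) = q - 4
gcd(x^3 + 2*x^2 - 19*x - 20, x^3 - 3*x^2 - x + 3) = x + 1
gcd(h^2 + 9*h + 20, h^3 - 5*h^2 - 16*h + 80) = h + 4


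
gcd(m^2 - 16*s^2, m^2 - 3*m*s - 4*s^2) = -m + 4*s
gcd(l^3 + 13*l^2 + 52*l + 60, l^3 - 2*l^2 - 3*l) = 1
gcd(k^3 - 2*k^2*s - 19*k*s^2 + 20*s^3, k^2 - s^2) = -k + s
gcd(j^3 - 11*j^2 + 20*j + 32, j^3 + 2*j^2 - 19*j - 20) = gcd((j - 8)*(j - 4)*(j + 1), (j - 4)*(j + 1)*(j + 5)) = j^2 - 3*j - 4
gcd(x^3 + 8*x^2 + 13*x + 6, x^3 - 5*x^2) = 1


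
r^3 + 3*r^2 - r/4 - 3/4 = (r - 1/2)*(r + 1/2)*(r + 3)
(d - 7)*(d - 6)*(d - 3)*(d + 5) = d^4 - 11*d^3 + d^2 + 279*d - 630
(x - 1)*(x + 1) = x^2 - 1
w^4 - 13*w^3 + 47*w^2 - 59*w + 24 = (w - 8)*(w - 3)*(w - 1)^2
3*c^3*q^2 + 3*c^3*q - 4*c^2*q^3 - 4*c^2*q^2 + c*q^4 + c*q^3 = q*(-3*c + q)*(-c + q)*(c*q + c)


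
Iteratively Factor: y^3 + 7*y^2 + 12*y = (y + 4)*(y^2 + 3*y) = (y + 3)*(y + 4)*(y)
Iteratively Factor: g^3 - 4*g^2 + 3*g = (g - 1)*(g^2 - 3*g) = g*(g - 1)*(g - 3)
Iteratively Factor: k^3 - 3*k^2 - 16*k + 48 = (k - 4)*(k^2 + k - 12) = (k - 4)*(k + 4)*(k - 3)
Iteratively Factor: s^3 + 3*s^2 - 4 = (s + 2)*(s^2 + s - 2) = (s + 2)^2*(s - 1)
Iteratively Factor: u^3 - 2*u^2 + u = (u - 1)*(u^2 - u) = u*(u - 1)*(u - 1)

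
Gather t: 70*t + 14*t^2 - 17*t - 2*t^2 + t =12*t^2 + 54*t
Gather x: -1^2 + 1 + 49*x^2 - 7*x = 49*x^2 - 7*x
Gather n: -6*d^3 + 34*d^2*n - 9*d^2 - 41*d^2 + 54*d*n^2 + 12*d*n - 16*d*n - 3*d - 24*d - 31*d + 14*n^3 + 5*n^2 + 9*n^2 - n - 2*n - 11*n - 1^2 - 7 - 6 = -6*d^3 - 50*d^2 - 58*d + 14*n^3 + n^2*(54*d + 14) + n*(34*d^2 - 4*d - 14) - 14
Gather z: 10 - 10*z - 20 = -10*z - 10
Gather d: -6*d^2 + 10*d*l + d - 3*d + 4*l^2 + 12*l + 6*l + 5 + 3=-6*d^2 + d*(10*l - 2) + 4*l^2 + 18*l + 8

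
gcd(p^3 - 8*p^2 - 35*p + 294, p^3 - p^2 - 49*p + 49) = p - 7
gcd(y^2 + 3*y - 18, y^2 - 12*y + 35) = 1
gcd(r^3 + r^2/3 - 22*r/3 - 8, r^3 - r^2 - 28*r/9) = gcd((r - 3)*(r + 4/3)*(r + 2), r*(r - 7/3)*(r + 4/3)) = r + 4/3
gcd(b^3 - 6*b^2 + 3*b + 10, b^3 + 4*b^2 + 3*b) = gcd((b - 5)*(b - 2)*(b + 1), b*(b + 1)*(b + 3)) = b + 1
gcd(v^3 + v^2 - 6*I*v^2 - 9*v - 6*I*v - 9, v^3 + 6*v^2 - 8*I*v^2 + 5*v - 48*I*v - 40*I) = v + 1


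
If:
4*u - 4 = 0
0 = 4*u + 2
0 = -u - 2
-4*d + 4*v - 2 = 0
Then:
No Solution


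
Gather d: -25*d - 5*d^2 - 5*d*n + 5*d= -5*d^2 + d*(-5*n - 20)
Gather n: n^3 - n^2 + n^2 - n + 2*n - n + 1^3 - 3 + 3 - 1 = n^3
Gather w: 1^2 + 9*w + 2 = 9*w + 3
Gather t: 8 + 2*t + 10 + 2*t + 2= 4*t + 20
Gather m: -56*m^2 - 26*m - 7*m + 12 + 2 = -56*m^2 - 33*m + 14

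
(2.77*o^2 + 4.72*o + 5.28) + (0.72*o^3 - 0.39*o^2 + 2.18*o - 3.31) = 0.72*o^3 + 2.38*o^2 + 6.9*o + 1.97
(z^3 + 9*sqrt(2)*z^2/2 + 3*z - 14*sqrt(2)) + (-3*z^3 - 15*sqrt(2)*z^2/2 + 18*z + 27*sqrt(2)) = -2*z^3 - 3*sqrt(2)*z^2 + 21*z + 13*sqrt(2)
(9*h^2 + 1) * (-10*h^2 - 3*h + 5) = -90*h^4 - 27*h^3 + 35*h^2 - 3*h + 5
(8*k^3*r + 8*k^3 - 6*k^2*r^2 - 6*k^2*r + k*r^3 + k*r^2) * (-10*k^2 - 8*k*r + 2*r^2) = -80*k^5*r - 80*k^5 - 4*k^4*r^2 - 4*k^4*r + 54*k^3*r^3 + 54*k^3*r^2 - 20*k^2*r^4 - 20*k^2*r^3 + 2*k*r^5 + 2*k*r^4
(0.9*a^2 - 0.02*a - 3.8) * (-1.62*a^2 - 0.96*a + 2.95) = -1.458*a^4 - 0.8316*a^3 + 8.8302*a^2 + 3.589*a - 11.21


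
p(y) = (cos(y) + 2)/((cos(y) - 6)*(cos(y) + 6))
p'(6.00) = -0.00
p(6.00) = -0.08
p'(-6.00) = 0.01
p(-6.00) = -0.08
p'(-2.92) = -0.01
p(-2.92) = -0.03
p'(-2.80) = -0.01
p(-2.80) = -0.03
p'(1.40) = 0.03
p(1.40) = -0.06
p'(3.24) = -0.00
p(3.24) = -0.03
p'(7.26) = 0.03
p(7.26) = -0.07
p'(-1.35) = -0.03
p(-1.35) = -0.06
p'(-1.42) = -0.03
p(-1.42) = -0.06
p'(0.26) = 0.01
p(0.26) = -0.08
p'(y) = (cos(y) + 2)*sin(y)/((cos(y) - 6)*(cos(y) + 6)^2) - sin(y)/((cos(y) - 6)*(cos(y) + 6)) + (cos(y) + 2)*sin(y)/((cos(y) - 6)^2*(cos(y) + 6))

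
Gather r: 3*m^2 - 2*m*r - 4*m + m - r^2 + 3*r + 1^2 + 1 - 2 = 3*m^2 - 3*m - r^2 + r*(3 - 2*m)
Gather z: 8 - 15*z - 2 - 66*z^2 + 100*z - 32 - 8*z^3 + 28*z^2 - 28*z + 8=-8*z^3 - 38*z^2 + 57*z - 18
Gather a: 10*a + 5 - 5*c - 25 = 10*a - 5*c - 20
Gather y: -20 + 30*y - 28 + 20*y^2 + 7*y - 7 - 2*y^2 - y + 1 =18*y^2 + 36*y - 54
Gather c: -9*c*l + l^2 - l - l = -9*c*l + l^2 - 2*l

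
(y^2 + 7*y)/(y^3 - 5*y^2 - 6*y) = (y + 7)/(y^2 - 5*y - 6)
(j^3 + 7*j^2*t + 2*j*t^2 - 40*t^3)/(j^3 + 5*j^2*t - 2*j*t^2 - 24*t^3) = (j + 5*t)/(j + 3*t)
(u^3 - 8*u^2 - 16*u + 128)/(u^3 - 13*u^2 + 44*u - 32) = (u + 4)/(u - 1)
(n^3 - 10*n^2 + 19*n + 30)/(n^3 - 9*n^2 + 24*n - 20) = (n^2 - 5*n - 6)/(n^2 - 4*n + 4)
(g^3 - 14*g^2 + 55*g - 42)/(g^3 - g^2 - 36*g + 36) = (g - 7)/(g + 6)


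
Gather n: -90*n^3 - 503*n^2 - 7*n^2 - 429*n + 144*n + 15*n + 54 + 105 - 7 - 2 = -90*n^3 - 510*n^2 - 270*n + 150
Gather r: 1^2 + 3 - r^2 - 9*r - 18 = -r^2 - 9*r - 14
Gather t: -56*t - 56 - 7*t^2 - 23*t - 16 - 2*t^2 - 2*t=-9*t^2 - 81*t - 72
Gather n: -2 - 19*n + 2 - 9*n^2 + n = -9*n^2 - 18*n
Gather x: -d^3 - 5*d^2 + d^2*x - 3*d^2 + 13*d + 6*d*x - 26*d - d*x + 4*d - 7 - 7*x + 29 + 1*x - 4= -d^3 - 8*d^2 - 9*d + x*(d^2 + 5*d - 6) + 18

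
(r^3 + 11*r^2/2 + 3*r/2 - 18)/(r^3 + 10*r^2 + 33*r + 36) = (r - 3/2)/(r + 3)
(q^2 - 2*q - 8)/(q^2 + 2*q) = (q - 4)/q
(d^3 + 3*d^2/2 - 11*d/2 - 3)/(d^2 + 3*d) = d - 3/2 - 1/d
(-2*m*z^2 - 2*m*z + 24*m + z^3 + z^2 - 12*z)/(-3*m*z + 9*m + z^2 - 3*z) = (-2*m*z - 8*m + z^2 + 4*z)/(-3*m + z)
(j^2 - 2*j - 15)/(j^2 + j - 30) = (j + 3)/(j + 6)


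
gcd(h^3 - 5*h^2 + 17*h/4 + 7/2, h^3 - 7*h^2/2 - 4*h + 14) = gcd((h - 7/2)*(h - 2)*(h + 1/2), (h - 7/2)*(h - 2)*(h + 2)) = h^2 - 11*h/2 + 7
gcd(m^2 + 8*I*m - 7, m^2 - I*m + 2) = m + I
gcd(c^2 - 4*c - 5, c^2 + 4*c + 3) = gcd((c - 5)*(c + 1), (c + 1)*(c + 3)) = c + 1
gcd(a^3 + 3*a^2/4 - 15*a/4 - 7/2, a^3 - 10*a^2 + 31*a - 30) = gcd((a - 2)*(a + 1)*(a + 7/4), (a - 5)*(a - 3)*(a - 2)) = a - 2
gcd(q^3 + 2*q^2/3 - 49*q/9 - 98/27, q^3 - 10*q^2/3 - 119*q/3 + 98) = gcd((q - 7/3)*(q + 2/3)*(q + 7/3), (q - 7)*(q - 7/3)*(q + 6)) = q - 7/3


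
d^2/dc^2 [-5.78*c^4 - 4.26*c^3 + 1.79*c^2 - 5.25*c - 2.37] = -69.36*c^2 - 25.56*c + 3.58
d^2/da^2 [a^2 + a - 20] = 2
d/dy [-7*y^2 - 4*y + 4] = -14*y - 4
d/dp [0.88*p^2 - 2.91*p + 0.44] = 1.76*p - 2.91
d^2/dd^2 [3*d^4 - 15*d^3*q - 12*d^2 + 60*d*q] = 36*d^2 - 90*d*q - 24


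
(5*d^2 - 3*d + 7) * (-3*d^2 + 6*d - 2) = -15*d^4 + 39*d^3 - 49*d^2 + 48*d - 14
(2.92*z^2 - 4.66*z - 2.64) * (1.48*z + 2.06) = 4.3216*z^3 - 0.8816*z^2 - 13.5068*z - 5.4384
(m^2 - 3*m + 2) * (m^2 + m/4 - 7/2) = m^4 - 11*m^3/4 - 9*m^2/4 + 11*m - 7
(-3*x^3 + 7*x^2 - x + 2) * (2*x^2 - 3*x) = -6*x^5 + 23*x^4 - 23*x^3 + 7*x^2 - 6*x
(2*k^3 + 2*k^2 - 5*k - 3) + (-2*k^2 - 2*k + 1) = 2*k^3 - 7*k - 2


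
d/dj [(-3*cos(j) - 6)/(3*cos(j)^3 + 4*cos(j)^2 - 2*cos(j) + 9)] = 12*(30*sin(j) - 38*sin(2*j) - 22*sin(3*j) - 3*sin(4*j))/(cos(j) + 8*cos(2*j) + 3*cos(3*j) + 44)^2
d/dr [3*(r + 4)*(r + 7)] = 6*r + 33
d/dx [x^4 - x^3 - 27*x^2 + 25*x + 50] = 4*x^3 - 3*x^2 - 54*x + 25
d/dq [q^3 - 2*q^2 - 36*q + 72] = 3*q^2 - 4*q - 36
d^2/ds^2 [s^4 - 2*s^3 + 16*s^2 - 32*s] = 12*s^2 - 12*s + 32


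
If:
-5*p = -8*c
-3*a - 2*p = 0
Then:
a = -2*p/3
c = 5*p/8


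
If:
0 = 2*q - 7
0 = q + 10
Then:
No Solution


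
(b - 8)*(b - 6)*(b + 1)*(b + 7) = b^4 - 6*b^3 - 57*b^2 + 286*b + 336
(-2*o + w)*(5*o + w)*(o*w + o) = -10*o^3*w - 10*o^3 + 3*o^2*w^2 + 3*o^2*w + o*w^3 + o*w^2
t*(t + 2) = t^2 + 2*t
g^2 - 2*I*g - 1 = (g - I)^2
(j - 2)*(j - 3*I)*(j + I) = j^3 - 2*j^2 - 2*I*j^2 + 3*j + 4*I*j - 6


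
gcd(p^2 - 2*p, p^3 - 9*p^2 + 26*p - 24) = p - 2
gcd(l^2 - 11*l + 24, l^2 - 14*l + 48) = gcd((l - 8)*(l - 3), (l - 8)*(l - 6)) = l - 8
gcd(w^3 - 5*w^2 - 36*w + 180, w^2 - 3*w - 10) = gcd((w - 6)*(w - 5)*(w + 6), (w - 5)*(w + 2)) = w - 5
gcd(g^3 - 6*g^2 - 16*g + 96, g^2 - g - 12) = g - 4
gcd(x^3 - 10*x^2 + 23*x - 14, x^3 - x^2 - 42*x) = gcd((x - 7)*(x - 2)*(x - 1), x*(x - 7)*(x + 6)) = x - 7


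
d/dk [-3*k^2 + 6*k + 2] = 6 - 6*k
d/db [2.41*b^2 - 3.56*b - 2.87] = 4.82*b - 3.56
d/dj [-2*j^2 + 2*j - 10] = 2 - 4*j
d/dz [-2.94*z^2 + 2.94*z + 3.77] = 2.94 - 5.88*z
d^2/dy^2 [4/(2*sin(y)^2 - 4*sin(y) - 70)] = 4*(-2*sin(y)^4 + 3*sin(y)^3 - 69*sin(y)^2 + 29*sin(y) + 39)/((sin(y) - 7)^3*(sin(y) + 5)^3)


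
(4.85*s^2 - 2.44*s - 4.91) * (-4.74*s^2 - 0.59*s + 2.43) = -22.989*s^4 + 8.7041*s^3 + 36.4985*s^2 - 3.0323*s - 11.9313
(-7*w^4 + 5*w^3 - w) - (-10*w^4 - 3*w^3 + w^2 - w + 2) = 3*w^4 + 8*w^3 - w^2 - 2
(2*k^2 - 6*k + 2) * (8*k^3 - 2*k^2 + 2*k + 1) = 16*k^5 - 52*k^4 + 32*k^3 - 14*k^2 - 2*k + 2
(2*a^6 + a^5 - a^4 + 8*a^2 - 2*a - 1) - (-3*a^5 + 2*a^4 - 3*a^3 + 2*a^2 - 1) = 2*a^6 + 4*a^5 - 3*a^4 + 3*a^3 + 6*a^2 - 2*a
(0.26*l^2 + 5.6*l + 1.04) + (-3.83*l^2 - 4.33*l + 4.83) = -3.57*l^2 + 1.27*l + 5.87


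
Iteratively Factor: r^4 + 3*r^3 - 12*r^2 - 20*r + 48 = (r + 3)*(r^3 - 12*r + 16) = (r - 2)*(r + 3)*(r^2 + 2*r - 8) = (r - 2)*(r + 3)*(r + 4)*(r - 2)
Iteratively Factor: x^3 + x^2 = (x + 1)*(x^2) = x*(x + 1)*(x)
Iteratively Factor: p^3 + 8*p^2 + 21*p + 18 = (p + 2)*(p^2 + 6*p + 9) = (p + 2)*(p + 3)*(p + 3)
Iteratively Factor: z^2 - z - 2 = (z - 2)*(z + 1)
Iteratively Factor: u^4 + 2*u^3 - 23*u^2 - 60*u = (u + 3)*(u^3 - u^2 - 20*u) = (u - 5)*(u + 3)*(u^2 + 4*u) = u*(u - 5)*(u + 3)*(u + 4)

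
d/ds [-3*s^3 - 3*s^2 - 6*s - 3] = -9*s^2 - 6*s - 6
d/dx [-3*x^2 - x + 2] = -6*x - 1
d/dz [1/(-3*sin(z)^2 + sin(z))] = (6/tan(z) - cos(z)/sin(z)^2)/(3*sin(z) - 1)^2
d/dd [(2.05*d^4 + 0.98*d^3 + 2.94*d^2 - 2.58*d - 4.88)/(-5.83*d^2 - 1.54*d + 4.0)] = (-23.903*d^5 - 15.1844*d^4 + 29.7816*d^3 - 7.809*d^2 - 33.3808*d - 17.8352)/(33.9889*d^4 + 17.9564*d^3 - 44.2684*d^2 - 12.32*d + 16.0)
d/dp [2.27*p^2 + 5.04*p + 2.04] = 4.54*p + 5.04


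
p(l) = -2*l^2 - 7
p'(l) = -4*l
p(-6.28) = -85.88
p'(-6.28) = 25.12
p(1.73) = -12.99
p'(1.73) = -6.92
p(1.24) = -10.08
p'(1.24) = -4.96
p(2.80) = -22.68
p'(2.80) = -11.20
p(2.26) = -17.22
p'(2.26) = -9.04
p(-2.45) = -19.00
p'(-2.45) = 9.80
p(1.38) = -10.81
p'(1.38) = -5.52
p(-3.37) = -29.71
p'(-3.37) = 13.48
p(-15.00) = -457.00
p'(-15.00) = 60.00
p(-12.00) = -295.00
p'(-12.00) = 48.00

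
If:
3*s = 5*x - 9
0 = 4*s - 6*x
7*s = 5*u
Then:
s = 27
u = 189/5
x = 18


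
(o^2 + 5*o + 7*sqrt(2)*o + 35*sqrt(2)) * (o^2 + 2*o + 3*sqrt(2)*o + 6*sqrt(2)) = o^4 + 7*o^3 + 10*sqrt(2)*o^3 + 52*o^2 + 70*sqrt(2)*o^2 + 100*sqrt(2)*o + 294*o + 420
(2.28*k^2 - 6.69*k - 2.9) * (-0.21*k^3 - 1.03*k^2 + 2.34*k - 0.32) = -0.4788*k^5 - 0.9435*k^4 + 12.8349*k^3 - 13.3972*k^2 - 4.6452*k + 0.928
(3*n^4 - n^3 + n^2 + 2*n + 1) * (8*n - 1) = 24*n^5 - 11*n^4 + 9*n^3 + 15*n^2 + 6*n - 1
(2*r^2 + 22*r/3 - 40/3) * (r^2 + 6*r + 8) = 2*r^4 + 58*r^3/3 + 140*r^2/3 - 64*r/3 - 320/3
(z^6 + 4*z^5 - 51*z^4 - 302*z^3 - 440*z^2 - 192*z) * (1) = z^6 + 4*z^5 - 51*z^4 - 302*z^3 - 440*z^2 - 192*z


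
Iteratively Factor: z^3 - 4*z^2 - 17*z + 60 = (z - 3)*(z^2 - z - 20) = (z - 3)*(z + 4)*(z - 5)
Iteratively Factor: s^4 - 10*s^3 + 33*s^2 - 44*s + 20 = (s - 2)*(s^3 - 8*s^2 + 17*s - 10) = (s - 2)^2*(s^2 - 6*s + 5) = (s - 5)*(s - 2)^2*(s - 1)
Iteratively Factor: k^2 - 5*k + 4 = (k - 1)*(k - 4)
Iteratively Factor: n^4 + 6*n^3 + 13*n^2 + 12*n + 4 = (n + 1)*(n^3 + 5*n^2 + 8*n + 4) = (n + 1)*(n + 2)*(n^2 + 3*n + 2) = (n + 1)*(n + 2)^2*(n + 1)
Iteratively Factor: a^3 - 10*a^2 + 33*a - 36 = (a - 3)*(a^2 - 7*a + 12) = (a - 4)*(a - 3)*(a - 3)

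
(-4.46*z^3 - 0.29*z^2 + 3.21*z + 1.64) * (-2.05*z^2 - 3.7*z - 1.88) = 9.143*z^5 + 17.0965*z^4 + 2.8773*z^3 - 14.6938*z^2 - 12.1028*z - 3.0832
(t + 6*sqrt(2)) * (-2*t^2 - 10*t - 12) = -2*t^3 - 12*sqrt(2)*t^2 - 10*t^2 - 60*sqrt(2)*t - 12*t - 72*sqrt(2)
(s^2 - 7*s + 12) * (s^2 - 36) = s^4 - 7*s^3 - 24*s^2 + 252*s - 432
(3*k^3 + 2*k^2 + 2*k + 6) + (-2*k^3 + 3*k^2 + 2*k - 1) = k^3 + 5*k^2 + 4*k + 5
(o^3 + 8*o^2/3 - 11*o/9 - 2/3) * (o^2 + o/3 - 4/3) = o^5 + 3*o^4 - 5*o^3/3 - 125*o^2/27 + 38*o/27 + 8/9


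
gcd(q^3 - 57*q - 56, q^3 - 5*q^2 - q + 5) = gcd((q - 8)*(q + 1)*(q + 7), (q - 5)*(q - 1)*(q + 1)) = q + 1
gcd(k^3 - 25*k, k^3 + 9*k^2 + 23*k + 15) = k + 5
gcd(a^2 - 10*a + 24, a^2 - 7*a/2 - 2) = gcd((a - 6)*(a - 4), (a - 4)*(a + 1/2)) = a - 4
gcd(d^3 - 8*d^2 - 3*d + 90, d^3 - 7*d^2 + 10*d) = d - 5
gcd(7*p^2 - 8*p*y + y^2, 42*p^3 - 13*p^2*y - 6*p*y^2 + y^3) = -7*p + y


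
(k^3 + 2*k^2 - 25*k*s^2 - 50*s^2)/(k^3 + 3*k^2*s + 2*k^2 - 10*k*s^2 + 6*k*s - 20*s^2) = (-k + 5*s)/(-k + 2*s)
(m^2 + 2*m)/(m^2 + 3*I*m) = (m + 2)/(m + 3*I)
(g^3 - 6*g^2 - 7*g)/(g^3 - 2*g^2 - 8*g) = (-g^2 + 6*g + 7)/(-g^2 + 2*g + 8)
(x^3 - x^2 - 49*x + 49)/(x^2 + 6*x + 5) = (x^3 - x^2 - 49*x + 49)/(x^2 + 6*x + 5)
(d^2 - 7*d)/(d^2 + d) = (d - 7)/(d + 1)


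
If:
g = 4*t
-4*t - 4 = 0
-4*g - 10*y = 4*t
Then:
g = -4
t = -1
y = 2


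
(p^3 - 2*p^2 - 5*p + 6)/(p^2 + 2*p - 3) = (p^2 - p - 6)/(p + 3)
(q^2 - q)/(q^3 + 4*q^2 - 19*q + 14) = q/(q^2 + 5*q - 14)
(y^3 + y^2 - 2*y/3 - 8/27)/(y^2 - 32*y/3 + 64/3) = (27*y^3 + 27*y^2 - 18*y - 8)/(9*(3*y^2 - 32*y + 64))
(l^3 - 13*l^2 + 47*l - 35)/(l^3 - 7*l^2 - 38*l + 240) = (l^2 - 8*l + 7)/(l^2 - 2*l - 48)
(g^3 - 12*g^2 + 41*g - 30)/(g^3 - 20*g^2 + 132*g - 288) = (g^2 - 6*g + 5)/(g^2 - 14*g + 48)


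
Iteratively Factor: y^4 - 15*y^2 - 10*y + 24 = (y - 1)*(y^3 + y^2 - 14*y - 24) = (y - 1)*(y + 2)*(y^2 - y - 12) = (y - 4)*(y - 1)*(y + 2)*(y + 3)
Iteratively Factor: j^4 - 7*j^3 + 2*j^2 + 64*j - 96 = (j - 4)*(j^3 - 3*j^2 - 10*j + 24) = (j - 4)*(j - 2)*(j^2 - j - 12) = (j - 4)*(j - 2)*(j + 3)*(j - 4)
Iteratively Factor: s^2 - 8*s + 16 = (s - 4)*(s - 4)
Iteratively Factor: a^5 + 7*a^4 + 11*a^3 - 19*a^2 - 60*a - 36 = (a + 3)*(a^4 + 4*a^3 - a^2 - 16*a - 12) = (a - 2)*(a + 3)*(a^3 + 6*a^2 + 11*a + 6) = (a - 2)*(a + 3)^2*(a^2 + 3*a + 2) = (a - 2)*(a + 1)*(a + 3)^2*(a + 2)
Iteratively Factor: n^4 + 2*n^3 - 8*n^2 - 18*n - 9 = (n - 3)*(n^3 + 5*n^2 + 7*n + 3) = (n - 3)*(n + 1)*(n^2 + 4*n + 3) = (n - 3)*(n + 1)^2*(n + 3)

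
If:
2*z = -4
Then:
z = -2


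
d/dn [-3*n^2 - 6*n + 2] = -6*n - 6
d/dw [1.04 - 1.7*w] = -1.70000000000000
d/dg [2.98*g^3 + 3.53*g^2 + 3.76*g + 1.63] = 8.94*g^2 + 7.06*g + 3.76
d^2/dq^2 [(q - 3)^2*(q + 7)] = 6*q + 2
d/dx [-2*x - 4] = -2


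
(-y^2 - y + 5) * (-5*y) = 5*y^3 + 5*y^2 - 25*y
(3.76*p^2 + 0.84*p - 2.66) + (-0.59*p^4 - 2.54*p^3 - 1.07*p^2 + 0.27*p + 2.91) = -0.59*p^4 - 2.54*p^3 + 2.69*p^2 + 1.11*p + 0.25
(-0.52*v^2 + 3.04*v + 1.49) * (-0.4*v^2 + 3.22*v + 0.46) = 0.208*v^4 - 2.8904*v^3 + 8.9536*v^2 + 6.1962*v + 0.6854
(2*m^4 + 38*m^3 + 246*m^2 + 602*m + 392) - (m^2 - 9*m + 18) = 2*m^4 + 38*m^3 + 245*m^2 + 611*m + 374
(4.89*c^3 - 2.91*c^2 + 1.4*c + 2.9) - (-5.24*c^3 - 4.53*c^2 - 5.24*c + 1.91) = 10.13*c^3 + 1.62*c^2 + 6.64*c + 0.99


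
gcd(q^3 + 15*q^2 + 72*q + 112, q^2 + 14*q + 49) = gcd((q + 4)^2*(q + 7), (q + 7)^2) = q + 7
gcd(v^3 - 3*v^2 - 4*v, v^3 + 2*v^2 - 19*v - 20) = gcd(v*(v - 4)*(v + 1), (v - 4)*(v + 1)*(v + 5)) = v^2 - 3*v - 4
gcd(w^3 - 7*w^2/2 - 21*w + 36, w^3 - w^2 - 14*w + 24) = w + 4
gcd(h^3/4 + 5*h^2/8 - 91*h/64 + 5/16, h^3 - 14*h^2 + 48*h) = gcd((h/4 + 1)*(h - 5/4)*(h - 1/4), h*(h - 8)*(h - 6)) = 1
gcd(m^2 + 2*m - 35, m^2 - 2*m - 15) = m - 5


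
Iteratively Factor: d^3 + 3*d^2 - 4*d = (d + 4)*(d^2 - d) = (d - 1)*(d + 4)*(d)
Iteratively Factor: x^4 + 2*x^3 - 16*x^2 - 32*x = (x + 2)*(x^3 - 16*x) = (x - 4)*(x + 2)*(x^2 + 4*x) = x*(x - 4)*(x + 2)*(x + 4)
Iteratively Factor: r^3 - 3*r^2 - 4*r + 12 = (r - 2)*(r^2 - r - 6) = (r - 2)*(r + 2)*(r - 3)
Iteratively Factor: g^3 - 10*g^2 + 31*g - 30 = (g - 2)*(g^2 - 8*g + 15) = (g - 5)*(g - 2)*(g - 3)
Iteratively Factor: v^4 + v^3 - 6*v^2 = (v)*(v^3 + v^2 - 6*v) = v^2*(v^2 + v - 6) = v^2*(v - 2)*(v + 3)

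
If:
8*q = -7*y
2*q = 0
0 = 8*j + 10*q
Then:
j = 0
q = 0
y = 0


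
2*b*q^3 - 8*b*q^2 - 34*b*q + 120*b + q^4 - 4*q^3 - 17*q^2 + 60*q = (2*b + q)*(q - 5)*(q - 3)*(q + 4)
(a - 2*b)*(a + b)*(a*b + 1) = a^3*b - a^2*b^2 + a^2 - 2*a*b^3 - a*b - 2*b^2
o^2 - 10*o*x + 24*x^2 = (o - 6*x)*(o - 4*x)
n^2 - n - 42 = (n - 7)*(n + 6)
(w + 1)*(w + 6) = w^2 + 7*w + 6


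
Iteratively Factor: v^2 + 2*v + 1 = (v + 1)*(v + 1)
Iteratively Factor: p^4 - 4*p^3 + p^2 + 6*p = (p - 2)*(p^3 - 2*p^2 - 3*p) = (p - 2)*(p + 1)*(p^2 - 3*p) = p*(p - 2)*(p + 1)*(p - 3)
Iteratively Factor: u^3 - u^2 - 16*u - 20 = (u + 2)*(u^2 - 3*u - 10) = (u + 2)^2*(u - 5)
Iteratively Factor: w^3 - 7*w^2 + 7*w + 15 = (w - 5)*(w^2 - 2*w - 3) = (w - 5)*(w + 1)*(w - 3)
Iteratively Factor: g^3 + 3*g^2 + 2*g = (g + 2)*(g^2 + g) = (g + 1)*(g + 2)*(g)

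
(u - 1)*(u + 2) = u^2 + u - 2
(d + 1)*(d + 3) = d^2 + 4*d + 3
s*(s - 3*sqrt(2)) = s^2 - 3*sqrt(2)*s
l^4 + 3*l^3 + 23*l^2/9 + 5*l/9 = l*(l + 1/3)*(l + 1)*(l + 5/3)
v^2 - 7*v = v*(v - 7)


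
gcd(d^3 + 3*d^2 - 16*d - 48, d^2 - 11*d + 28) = d - 4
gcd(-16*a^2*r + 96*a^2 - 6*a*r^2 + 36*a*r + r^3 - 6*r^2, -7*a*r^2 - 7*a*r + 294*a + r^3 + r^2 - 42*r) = r - 6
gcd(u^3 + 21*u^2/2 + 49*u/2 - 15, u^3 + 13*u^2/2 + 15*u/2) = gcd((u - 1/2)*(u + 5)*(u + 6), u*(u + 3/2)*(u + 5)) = u + 5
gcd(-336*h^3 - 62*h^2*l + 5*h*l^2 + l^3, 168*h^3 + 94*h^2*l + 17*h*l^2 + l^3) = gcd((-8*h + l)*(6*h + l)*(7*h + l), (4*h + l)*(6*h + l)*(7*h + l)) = 42*h^2 + 13*h*l + l^2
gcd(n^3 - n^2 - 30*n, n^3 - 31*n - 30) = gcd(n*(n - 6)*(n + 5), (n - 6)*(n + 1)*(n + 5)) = n^2 - n - 30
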